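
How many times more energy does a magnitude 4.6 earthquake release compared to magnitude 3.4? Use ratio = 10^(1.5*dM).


M2 - M1 = 4.6 - 3.4 = 1.2
1.5 * 1.2 = 1.8
ratio = 10^1.8 = 63.1

63.1


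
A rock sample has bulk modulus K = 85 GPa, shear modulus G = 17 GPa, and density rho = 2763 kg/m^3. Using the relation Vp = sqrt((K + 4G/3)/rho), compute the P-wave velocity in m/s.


First compute the effective modulus:
K + 4G/3 = 85e9 + 4*17e9/3 = 107666666666.67 Pa
Then divide by density:
107666666666.67 / 2763 = 38967306.0683 Pa/(kg/m^3)
Take the square root:
Vp = sqrt(38967306.0683) = 6242.38 m/s

6242.38


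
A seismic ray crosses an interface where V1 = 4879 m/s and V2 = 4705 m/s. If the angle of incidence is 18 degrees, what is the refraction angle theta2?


sin(theta1) = sin(18 deg) = 0.309017
sin(theta2) = V2/V1 * sin(theta1) = 4705/4879 * 0.309017 = 0.297997
theta2 = arcsin(0.297997) = 17.3373 degrees

17.3373


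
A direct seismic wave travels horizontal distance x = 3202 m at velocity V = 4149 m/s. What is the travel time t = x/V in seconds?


t = x / V
= 3202 / 4149
= 0.7718 s

0.7718


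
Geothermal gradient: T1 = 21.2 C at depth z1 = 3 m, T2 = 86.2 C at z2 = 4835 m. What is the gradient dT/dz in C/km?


dT = 86.2 - 21.2 = 65.0 C
dz = 4835 - 3 = 4832 m
gradient = dT/dz * 1000 = 65.0/4832 * 1000 = 13.452 C/km

13.452


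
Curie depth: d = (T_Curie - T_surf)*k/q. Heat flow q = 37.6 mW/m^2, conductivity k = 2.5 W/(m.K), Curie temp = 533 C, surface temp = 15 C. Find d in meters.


T_Curie - T_surf = 533 - 15 = 518 C
Convert q to W/m^2: 37.6 mW/m^2 = 0.0376 W/m^2
d = 518 * 2.5 / 0.0376 = 34441.49 m

34441.49


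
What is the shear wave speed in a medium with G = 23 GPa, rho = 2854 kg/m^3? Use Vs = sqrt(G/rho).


Convert G to Pa: G = 23e9 Pa
Compute G/rho = 23e9 / 2854 = 8058864.7512
Vs = sqrt(8058864.7512) = 2838.81 m/s

2838.81


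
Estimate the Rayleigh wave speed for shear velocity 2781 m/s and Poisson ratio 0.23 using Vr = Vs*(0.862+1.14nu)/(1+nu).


Numerator factor = 0.862 + 1.14*0.23 = 1.1242
Denominator = 1 + 0.23 = 1.23
Vr = 2781 * 1.1242 / 1.23 = 2541.79 m/s

2541.79


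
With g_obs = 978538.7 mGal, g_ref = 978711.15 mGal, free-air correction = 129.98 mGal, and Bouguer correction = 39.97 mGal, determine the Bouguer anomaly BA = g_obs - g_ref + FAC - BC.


BA = g_obs - g_ref + FAC - BC
= 978538.7 - 978711.15 + 129.98 - 39.97
= -82.44 mGal

-82.44


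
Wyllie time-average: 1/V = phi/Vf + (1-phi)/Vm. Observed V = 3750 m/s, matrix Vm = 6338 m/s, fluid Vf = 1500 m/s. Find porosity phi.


1/V - 1/Vm = 1/3750 - 1/6338 = 0.00010889
1/Vf - 1/Vm = 1/1500 - 1/6338 = 0.00050889
phi = 0.00010889 / 0.00050889 = 0.214

0.214


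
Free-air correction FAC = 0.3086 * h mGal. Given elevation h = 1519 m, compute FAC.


FAC = 0.3086 * h
= 0.3086 * 1519
= 468.7634 mGal

468.7634


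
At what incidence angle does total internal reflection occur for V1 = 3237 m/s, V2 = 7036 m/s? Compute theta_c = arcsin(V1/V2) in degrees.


V1/V2 = 3237/7036 = 0.460063
theta_c = arcsin(0.460063) = 27.3911 degrees

27.3911


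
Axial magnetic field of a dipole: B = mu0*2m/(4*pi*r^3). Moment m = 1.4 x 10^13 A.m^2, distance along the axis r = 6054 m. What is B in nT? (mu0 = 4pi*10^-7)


m = 1.4 x 10^13 = 14000000000000 A.m^2
2m = 28000000000000 A.m^2
r^3 = 6054^3 = 221884645464
B = (4pi*10^-7) * 28000000000000 / (4*pi * 221884645464) * 1e9
= 35185837.720206 / 2788284688536.31 * 1e9
= 12619.1697 nT

12619.1697


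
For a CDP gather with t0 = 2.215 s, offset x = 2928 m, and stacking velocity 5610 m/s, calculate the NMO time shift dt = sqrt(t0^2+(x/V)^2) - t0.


x/Vnmo = 2928/5610 = 0.521925
(x/Vnmo)^2 = 0.272406
t0^2 = 4.906225
sqrt(4.906225 + 0.272406) = 2.275661
dt = 2.275661 - 2.215 = 0.060661

0.060661


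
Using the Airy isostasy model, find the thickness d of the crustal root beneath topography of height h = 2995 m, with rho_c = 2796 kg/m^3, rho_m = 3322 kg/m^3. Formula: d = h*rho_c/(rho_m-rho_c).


rho_m - rho_c = 3322 - 2796 = 526
d = 2995 * 2796 / 526
= 8374020 / 526
= 15920.19 m

15920.19


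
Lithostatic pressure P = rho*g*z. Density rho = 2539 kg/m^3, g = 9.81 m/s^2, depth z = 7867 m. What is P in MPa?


P = rho * g * z / 1e6
= 2539 * 9.81 * 7867 / 1e6
= 195948010.53 / 1e6
= 195.948 MPa

195.948


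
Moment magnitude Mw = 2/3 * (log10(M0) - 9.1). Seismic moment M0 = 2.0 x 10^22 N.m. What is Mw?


log10(M0) = log10(2.0 x 10^22) = 22.301
Mw = 2/3 * (22.301 - 9.1)
= 2/3 * 13.201
= 8.8

8.8


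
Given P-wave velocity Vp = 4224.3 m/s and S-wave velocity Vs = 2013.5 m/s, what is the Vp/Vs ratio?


Vp/Vs = 4224.3 / 2013.5
= 2.098

2.098


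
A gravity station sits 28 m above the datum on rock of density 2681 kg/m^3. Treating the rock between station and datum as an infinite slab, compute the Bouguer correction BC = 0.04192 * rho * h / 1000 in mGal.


BC = 0.04192 * rho * h / 1000
= 0.04192 * 2681 * 28 / 1000
= 3.1469 mGal

3.1469


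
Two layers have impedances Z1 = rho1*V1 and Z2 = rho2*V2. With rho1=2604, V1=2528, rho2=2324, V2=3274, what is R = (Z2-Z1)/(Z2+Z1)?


Z1 = 2604 * 2528 = 6582912
Z2 = 2324 * 3274 = 7608776
R = (7608776 - 6582912) / (7608776 + 6582912) = 1025864 / 14191688 = 0.0723

0.0723


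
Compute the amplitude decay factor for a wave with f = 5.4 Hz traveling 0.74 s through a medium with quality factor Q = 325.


pi*f*t/Q = pi*5.4*0.74/325 = 0.038627
A/A0 = exp(-0.038627) = 0.962109

0.962109


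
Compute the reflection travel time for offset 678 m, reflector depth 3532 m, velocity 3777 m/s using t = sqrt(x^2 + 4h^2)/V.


x^2 + 4h^2 = 678^2 + 4*3532^2 = 459684 + 49900096 = 50359780
sqrt(50359780) = 7096.4625
t = 7096.4625 / 3777 = 1.8789 s

1.8789


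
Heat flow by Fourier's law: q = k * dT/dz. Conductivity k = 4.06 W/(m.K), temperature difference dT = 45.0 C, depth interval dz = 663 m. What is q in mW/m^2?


q = k * dT / dz * 1000
= 4.06 * 45.0 / 663 * 1000
= 0.275566 * 1000
= 275.5656 mW/m^2

275.5656


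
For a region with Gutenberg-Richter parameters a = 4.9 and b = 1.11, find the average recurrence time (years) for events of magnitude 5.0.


log10(N) = 4.9 - 1.11*5.0 = -0.65
N = 10^-0.65 = 0.223872
T = 1/N = 1/0.223872 = 4.4668 years

4.4668


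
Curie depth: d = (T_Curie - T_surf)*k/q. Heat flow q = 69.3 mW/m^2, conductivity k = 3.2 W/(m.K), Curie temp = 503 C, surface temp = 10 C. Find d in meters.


T_Curie - T_surf = 503 - 10 = 493 C
Convert q to W/m^2: 69.3 mW/m^2 = 0.0693 W/m^2
d = 493 * 3.2 / 0.0693 = 22764.79 m

22764.79


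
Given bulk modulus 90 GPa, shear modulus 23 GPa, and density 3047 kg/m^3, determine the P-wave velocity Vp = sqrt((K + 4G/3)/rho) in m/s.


First compute the effective modulus:
K + 4G/3 = 90e9 + 4*23e9/3 = 120666666666.67 Pa
Then divide by density:
120666666666.67 / 3047 = 39601794.1144 Pa/(kg/m^3)
Take the square root:
Vp = sqrt(39601794.1144) = 6293.0 m/s

6293.0


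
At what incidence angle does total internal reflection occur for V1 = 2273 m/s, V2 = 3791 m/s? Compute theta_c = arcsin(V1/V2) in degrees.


V1/V2 = 2273/3791 = 0.599578
theta_c = arcsin(0.599578) = 36.8397 degrees

36.8397


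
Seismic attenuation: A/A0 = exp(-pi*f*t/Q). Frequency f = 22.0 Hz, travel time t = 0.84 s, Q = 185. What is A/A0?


pi*f*t/Q = pi*22.0*0.84/185 = 0.31382
A/A0 = exp(-0.31382) = 0.730651

0.730651


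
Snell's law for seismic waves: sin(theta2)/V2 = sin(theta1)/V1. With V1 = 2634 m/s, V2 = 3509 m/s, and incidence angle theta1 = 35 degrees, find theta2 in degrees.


sin(theta1) = sin(35 deg) = 0.573576
sin(theta2) = V2/V1 * sin(theta1) = 3509/2634 * 0.573576 = 0.764115
theta2 = arcsin(0.764115) = 49.8283 degrees

49.8283


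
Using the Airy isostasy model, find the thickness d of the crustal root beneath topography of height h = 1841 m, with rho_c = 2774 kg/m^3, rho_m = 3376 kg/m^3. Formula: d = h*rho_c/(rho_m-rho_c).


rho_m - rho_c = 3376 - 2774 = 602
d = 1841 * 2774 / 602
= 5106934 / 602
= 8483.28 m

8483.28


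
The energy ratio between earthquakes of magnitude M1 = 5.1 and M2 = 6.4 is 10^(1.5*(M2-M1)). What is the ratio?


M2 - M1 = 6.4 - 5.1 = 1.3
1.5 * 1.3 = 1.95
ratio = 10^1.95 = 89.13

89.13


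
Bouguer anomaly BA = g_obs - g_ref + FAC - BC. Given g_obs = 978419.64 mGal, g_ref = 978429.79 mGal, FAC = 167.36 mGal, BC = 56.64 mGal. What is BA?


BA = g_obs - g_ref + FAC - BC
= 978419.64 - 978429.79 + 167.36 - 56.64
= 100.57 mGal

100.57


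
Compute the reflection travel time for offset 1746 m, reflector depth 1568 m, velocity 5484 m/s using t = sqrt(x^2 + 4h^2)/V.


x^2 + 4h^2 = 1746^2 + 4*1568^2 = 3048516 + 9834496 = 12883012
sqrt(12883012) = 3589.2913
t = 3589.2913 / 5484 = 0.6545 s

0.6545


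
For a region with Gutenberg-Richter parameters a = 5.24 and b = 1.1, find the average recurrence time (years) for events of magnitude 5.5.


log10(N) = 5.24 - 1.1*5.5 = -0.81
N = 10^-0.81 = 0.154882
T = 1/N = 1/0.154882 = 6.4565 years

6.4565


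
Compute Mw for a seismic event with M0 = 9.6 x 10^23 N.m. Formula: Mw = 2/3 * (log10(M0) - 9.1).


log10(M0) = log10(9.6 x 10^23) = 23.9823
Mw = 2/3 * (23.9823 - 9.1)
= 2/3 * 14.8823
= 9.92

9.92


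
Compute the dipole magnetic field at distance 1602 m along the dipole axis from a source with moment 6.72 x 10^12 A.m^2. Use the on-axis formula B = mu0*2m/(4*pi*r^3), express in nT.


m = 6.72 x 10^12 = 6720000000000 A.m^2
2m = 13440000000000 A.m^2
r^3 = 1602^3 = 4111379208
B = (4pi*10^-7) * 13440000000000 / (4*pi * 4111379208) * 1e9
= 16889202.105699 / 51665114863.9 * 1e9
= 326897.601 nT

326897.601


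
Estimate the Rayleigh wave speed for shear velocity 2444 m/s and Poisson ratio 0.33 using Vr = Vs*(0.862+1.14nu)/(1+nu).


Numerator factor = 0.862 + 1.14*0.33 = 1.2382
Denominator = 1 + 0.33 = 1.33
Vr = 2444 * 1.2382 / 1.33 = 2275.31 m/s

2275.31


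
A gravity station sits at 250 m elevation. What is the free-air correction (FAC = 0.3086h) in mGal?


FAC = 0.3086 * h
= 0.3086 * 250
= 77.15 mGal

77.15


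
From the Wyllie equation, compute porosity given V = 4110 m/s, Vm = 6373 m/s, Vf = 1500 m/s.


1/V - 1/Vm = 1/4110 - 1/6373 = 8.64e-05
1/Vf - 1/Vm = 1/1500 - 1/6373 = 0.00050975
phi = 8.64e-05 / 0.00050975 = 0.1695

0.1695


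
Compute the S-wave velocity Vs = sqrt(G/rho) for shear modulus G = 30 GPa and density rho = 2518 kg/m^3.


Convert G to Pa: G = 30e9 Pa
Compute G/rho = 30e9 / 2518 = 11914217.633
Vs = sqrt(11914217.633) = 3451.7 m/s

3451.7


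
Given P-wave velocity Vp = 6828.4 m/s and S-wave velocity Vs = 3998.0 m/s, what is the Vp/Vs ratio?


Vp/Vs = 6828.4 / 3998.0
= 1.708

1.708


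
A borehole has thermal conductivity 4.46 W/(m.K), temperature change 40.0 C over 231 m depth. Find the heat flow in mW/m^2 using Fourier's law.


q = k * dT / dz * 1000
= 4.46 * 40.0 / 231 * 1000
= 0.772294 * 1000
= 772.2944 mW/m^2

772.2944


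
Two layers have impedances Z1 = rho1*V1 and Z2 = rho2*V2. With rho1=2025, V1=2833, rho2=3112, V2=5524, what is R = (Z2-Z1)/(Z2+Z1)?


Z1 = 2025 * 2833 = 5736825
Z2 = 3112 * 5524 = 17190688
R = (17190688 - 5736825) / (17190688 + 5736825) = 11453863 / 22927513 = 0.4996

0.4996


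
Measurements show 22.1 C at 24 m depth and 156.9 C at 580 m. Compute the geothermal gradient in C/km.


dT = 156.9 - 22.1 = 134.8 C
dz = 580 - 24 = 556 m
gradient = dT/dz * 1000 = 134.8/556 * 1000 = 242.446 C/km

242.446


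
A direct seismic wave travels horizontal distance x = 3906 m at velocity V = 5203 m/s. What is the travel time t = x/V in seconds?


t = x / V
= 3906 / 5203
= 0.7507 s

0.7507


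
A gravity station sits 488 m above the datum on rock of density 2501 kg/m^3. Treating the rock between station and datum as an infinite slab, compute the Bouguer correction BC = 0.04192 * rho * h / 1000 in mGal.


BC = 0.04192 * rho * h / 1000
= 0.04192 * 2501 * 488 / 1000
= 51.1629 mGal

51.1629


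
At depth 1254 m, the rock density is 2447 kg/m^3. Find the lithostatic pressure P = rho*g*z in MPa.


P = rho * g * z / 1e6
= 2447 * 9.81 * 1254 / 1e6
= 30102357.78 / 1e6
= 30.1024 MPa

30.1024


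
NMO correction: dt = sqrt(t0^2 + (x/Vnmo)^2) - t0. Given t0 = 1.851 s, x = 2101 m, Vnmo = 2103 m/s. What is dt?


x/Vnmo = 2101/2103 = 0.999049
(x/Vnmo)^2 = 0.998099
t0^2 = 3.426201
sqrt(3.426201 + 0.998099) = 2.103402
dt = 2.103402 - 1.851 = 0.252402

0.252402


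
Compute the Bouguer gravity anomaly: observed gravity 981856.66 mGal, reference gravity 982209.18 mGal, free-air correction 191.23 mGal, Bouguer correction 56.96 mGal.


BA = g_obs - g_ref + FAC - BC
= 981856.66 - 982209.18 + 191.23 - 56.96
= -218.25 mGal

-218.25


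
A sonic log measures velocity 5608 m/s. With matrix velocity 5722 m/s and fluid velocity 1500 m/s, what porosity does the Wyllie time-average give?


1/V - 1/Vm = 1/5608 - 1/5722 = 3.55e-06
1/Vf - 1/Vm = 1/1500 - 1/5722 = 0.0004919
phi = 3.55e-06 / 0.0004919 = 0.0072

0.0072


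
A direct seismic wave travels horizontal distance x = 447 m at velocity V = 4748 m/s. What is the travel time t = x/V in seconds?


t = x / V
= 447 / 4748
= 0.0941 s

0.0941


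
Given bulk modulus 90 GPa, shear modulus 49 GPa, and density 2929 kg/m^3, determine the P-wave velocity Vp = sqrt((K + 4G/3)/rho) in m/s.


First compute the effective modulus:
K + 4G/3 = 90e9 + 4*49e9/3 = 155333333333.33 Pa
Then divide by density:
155333333333.33 / 2929 = 53032889.4958 Pa/(kg/m^3)
Take the square root:
Vp = sqrt(53032889.4958) = 7282.37 m/s

7282.37


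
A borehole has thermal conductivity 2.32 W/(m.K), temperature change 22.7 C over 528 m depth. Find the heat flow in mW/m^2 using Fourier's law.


q = k * dT / dz * 1000
= 2.32 * 22.7 / 528 * 1000
= 0.099742 * 1000
= 99.7424 mW/m^2

99.7424


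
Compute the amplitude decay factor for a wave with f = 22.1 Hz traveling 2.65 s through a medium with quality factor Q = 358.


pi*f*t/Q = pi*22.1*2.65/358 = 0.513931
A/A0 = exp(-0.513931) = 0.59814

0.59814


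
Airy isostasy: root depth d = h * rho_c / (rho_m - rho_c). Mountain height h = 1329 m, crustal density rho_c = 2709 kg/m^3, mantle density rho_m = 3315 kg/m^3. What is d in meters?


rho_m - rho_c = 3315 - 2709 = 606
d = 1329 * 2709 / 606
= 3600261 / 606
= 5941.02 m

5941.02


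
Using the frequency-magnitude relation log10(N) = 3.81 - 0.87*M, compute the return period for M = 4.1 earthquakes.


log10(N) = 3.81 - 0.87*4.1 = 0.243
N = 10^0.243 = 1.749847
T = 1/N = 1/1.749847 = 0.5715 years

0.5715


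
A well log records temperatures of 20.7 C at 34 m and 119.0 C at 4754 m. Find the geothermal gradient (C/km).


dT = 119.0 - 20.7 = 98.3 C
dz = 4754 - 34 = 4720 m
gradient = dT/dz * 1000 = 98.3/4720 * 1000 = 20.8263 C/km

20.8263


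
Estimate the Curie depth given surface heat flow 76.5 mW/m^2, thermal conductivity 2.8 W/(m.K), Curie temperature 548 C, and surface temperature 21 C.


T_Curie - T_surf = 548 - 21 = 527 C
Convert q to W/m^2: 76.5 mW/m^2 = 0.0765 W/m^2
d = 527 * 2.8 / 0.0765 = 19288.89 m

19288.89


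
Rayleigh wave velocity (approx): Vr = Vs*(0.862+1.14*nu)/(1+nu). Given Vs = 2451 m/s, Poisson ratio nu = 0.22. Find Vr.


Numerator factor = 0.862 + 1.14*0.22 = 1.1128
Denominator = 1 + 0.22 = 1.22
Vr = 2451 * 1.1128 / 1.22 = 2235.63 m/s

2235.63


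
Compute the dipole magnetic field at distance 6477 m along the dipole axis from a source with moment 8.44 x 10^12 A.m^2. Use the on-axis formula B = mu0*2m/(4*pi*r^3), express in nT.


m = 8.44 x 10^12 = 8440000000000 A.m^2
2m = 16880000000000 A.m^2
r^3 = 6477^3 = 271720053333
B = (4pi*10^-7) * 16880000000000 / (4*pi * 271720053333) * 1e9
= 21212033.597038 / 3414534893535.92 * 1e9
= 6212.2761 nT

6212.2761


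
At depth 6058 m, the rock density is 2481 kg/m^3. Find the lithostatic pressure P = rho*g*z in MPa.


P = rho * g * z / 1e6
= 2481 * 9.81 * 6058 / 1e6
= 147443299.38 / 1e6
= 147.4433 MPa

147.4433


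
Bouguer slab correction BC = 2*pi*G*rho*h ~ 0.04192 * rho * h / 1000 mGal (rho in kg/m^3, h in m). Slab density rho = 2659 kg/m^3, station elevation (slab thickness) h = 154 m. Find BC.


BC = 0.04192 * rho * h / 1000
= 0.04192 * 2659 * 154 / 1000
= 17.1657 mGal

17.1657


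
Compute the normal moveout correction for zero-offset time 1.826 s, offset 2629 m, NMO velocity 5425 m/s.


x/Vnmo = 2629/5425 = 0.484608
(x/Vnmo)^2 = 0.234845
t0^2 = 3.334276
sqrt(3.334276 + 0.234845) = 1.889212
dt = 1.889212 - 1.826 = 0.063212

0.063212


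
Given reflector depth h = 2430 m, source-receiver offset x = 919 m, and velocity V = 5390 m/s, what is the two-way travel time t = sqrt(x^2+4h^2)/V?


x^2 + 4h^2 = 919^2 + 4*2430^2 = 844561 + 23619600 = 24464161
sqrt(24464161) = 4946.1259
t = 4946.1259 / 5390 = 0.9176 s

0.9176


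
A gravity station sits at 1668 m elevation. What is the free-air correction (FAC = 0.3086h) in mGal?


FAC = 0.3086 * h
= 0.3086 * 1668
= 514.7448 mGal

514.7448


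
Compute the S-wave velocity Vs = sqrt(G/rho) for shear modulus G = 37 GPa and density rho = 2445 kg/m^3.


Convert G to Pa: G = 37e9 Pa
Compute G/rho = 37e9 / 2445 = 15132924.3354
Vs = sqrt(15132924.3354) = 3890.11 m/s

3890.11


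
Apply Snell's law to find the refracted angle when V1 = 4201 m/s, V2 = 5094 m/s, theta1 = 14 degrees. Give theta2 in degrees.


sin(theta1) = sin(14 deg) = 0.241922
sin(theta2) = V2/V1 * sin(theta1) = 5094/4201 * 0.241922 = 0.293347
theta2 = arcsin(0.293347) = 17.0584 degrees

17.0584


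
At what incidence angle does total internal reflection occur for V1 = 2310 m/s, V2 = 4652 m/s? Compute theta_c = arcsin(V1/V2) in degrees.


V1/V2 = 2310/4652 = 0.496561
theta_c = arcsin(0.496561) = 29.7727 degrees

29.7727


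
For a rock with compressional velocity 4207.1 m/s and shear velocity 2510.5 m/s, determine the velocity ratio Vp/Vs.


Vp/Vs = 4207.1 / 2510.5
= 1.6758

1.6758


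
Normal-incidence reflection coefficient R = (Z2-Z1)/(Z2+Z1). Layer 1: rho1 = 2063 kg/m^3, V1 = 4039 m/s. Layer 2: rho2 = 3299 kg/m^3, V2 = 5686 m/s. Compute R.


Z1 = 2063 * 4039 = 8332457
Z2 = 3299 * 5686 = 18758114
R = (18758114 - 8332457) / (18758114 + 8332457) = 10425657 / 27090571 = 0.3848

0.3848


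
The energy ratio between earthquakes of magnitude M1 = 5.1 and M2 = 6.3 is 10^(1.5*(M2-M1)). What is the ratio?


M2 - M1 = 6.3 - 5.1 = 1.2
1.5 * 1.2 = 1.8
ratio = 10^1.8 = 63.1

63.1


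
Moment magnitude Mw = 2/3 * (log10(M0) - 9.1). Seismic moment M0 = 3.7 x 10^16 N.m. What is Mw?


log10(M0) = log10(3.7 x 10^16) = 16.5682
Mw = 2/3 * (16.5682 - 9.1)
= 2/3 * 7.4682
= 4.98

4.98


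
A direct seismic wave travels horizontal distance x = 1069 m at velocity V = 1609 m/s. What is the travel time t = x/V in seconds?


t = x / V
= 1069 / 1609
= 0.6644 s

0.6644


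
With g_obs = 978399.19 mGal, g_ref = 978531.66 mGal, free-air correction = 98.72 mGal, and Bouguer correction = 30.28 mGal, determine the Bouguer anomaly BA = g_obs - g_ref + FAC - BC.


BA = g_obs - g_ref + FAC - BC
= 978399.19 - 978531.66 + 98.72 - 30.28
= -64.03 mGal

-64.03


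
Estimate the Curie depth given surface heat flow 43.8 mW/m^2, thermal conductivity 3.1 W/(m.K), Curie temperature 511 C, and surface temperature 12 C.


T_Curie - T_surf = 511 - 12 = 499 C
Convert q to W/m^2: 43.8 mW/m^2 = 0.0438 W/m^2
d = 499 * 3.1 / 0.0438 = 35317.35 m

35317.35


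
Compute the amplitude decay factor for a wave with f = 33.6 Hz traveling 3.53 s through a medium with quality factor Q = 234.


pi*f*t/Q = pi*33.6*3.53/234 = 1.592385
A/A0 = exp(-1.592385) = 0.20344

0.20344


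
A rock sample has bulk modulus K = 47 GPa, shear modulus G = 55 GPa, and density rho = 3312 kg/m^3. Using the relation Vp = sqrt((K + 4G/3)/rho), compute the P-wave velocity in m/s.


First compute the effective modulus:
K + 4G/3 = 47e9 + 4*55e9/3 = 120333333333.33 Pa
Then divide by density:
120333333333.33 / 3312 = 36332528.1804 Pa/(kg/m^3)
Take the square root:
Vp = sqrt(36332528.1804) = 6027.65 m/s

6027.65


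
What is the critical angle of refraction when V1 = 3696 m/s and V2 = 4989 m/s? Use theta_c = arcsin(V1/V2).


V1/V2 = 3696/4989 = 0.74083
theta_c = arcsin(0.74083) = 47.8022 degrees

47.8022


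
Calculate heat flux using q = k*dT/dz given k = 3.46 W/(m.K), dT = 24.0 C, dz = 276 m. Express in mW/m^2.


q = k * dT / dz * 1000
= 3.46 * 24.0 / 276 * 1000
= 0.30087 * 1000
= 300.8696 mW/m^2

300.8696


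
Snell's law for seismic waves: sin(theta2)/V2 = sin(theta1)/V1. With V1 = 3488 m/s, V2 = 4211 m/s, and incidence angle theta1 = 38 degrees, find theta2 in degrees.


sin(theta1) = sin(38 deg) = 0.615661
sin(theta2) = V2/V1 * sin(theta1) = 4211/3488 * 0.615661 = 0.743277
theta2 = arcsin(0.743277) = 48.0113 degrees

48.0113


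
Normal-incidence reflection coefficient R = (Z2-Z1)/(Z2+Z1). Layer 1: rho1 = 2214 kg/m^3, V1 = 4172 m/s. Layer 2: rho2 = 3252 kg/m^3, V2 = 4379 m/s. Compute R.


Z1 = 2214 * 4172 = 9236808
Z2 = 3252 * 4379 = 14240508
R = (14240508 - 9236808) / (14240508 + 9236808) = 5003700 / 23477316 = 0.2131

0.2131


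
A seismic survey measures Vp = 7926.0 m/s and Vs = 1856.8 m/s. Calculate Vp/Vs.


Vp/Vs = 7926.0 / 1856.8
= 4.2686

4.2686


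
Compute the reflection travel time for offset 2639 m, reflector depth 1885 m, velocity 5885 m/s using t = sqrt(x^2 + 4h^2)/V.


x^2 + 4h^2 = 2639^2 + 4*1885^2 = 6964321 + 14212900 = 21177221
sqrt(21177221) = 4601.8715
t = 4601.8715 / 5885 = 0.782 s

0.782


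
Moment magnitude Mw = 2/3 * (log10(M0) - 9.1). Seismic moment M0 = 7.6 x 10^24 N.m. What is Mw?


log10(M0) = log10(7.6 x 10^24) = 24.8808
Mw = 2/3 * (24.8808 - 9.1)
= 2/3 * 15.7808
= 10.52

10.52


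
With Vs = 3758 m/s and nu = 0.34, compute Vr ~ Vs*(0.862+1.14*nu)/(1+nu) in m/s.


Numerator factor = 0.862 + 1.14*0.34 = 1.2496
Denominator = 1 + 0.34 = 1.34
Vr = 3758 * 1.2496 / 1.34 = 3504.48 m/s

3504.48


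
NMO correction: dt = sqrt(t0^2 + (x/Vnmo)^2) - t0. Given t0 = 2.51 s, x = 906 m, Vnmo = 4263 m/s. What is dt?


x/Vnmo = 906/4263 = 0.212526
(x/Vnmo)^2 = 0.045167
t0^2 = 6.3001
sqrt(6.3001 + 0.045167) = 2.518981
dt = 2.518981 - 2.51 = 0.008981

0.008981


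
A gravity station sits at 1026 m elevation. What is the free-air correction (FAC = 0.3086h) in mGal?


FAC = 0.3086 * h
= 0.3086 * 1026
= 316.6236 mGal

316.6236


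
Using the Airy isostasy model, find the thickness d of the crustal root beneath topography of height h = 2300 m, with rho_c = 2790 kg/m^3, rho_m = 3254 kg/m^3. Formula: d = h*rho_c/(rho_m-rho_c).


rho_m - rho_c = 3254 - 2790 = 464
d = 2300 * 2790 / 464
= 6417000 / 464
= 13829.74 m

13829.74


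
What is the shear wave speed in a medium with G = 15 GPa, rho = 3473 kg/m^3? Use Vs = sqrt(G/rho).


Convert G to Pa: G = 15e9 Pa
Compute G/rho = 15e9 / 3473 = 4319032.5367
Vs = sqrt(4319032.5367) = 2078.23 m/s

2078.23


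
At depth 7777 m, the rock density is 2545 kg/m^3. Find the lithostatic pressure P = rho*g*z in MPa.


P = rho * g * z / 1e6
= 2545 * 9.81 * 7777 / 1e6
= 194164081.65 / 1e6
= 194.1641 MPa

194.1641


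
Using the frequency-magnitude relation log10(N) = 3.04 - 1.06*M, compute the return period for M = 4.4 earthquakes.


log10(N) = 3.04 - 1.06*4.4 = -1.624
N = 10^-1.624 = 0.023768
T = 1/N = 1/0.023768 = 42.0727 years

42.0727


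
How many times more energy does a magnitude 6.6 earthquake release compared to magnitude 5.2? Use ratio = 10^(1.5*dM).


M2 - M1 = 6.6 - 5.2 = 1.4
1.5 * 1.4 = 2.1
ratio = 10^2.1 = 125.89

125.89


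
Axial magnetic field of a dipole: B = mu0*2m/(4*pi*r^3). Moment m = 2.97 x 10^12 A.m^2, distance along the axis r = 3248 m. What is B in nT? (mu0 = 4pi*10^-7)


m = 2.97 x 10^12 = 2970000000000 A.m^2
2m = 5940000000000 A.m^2
r^3 = 3248^3 = 34264788992
B = (4pi*10^-7) * 5940000000000 / (4*pi * 34264788992) * 1e9
= 7464424.144929 / 430584037496.29 * 1e9
= 17335.5803 nT

17335.5803


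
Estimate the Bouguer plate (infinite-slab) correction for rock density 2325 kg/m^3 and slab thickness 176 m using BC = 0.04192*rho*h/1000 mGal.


BC = 0.04192 * rho * h / 1000
= 0.04192 * 2325 * 176 / 1000
= 17.1537 mGal

17.1537


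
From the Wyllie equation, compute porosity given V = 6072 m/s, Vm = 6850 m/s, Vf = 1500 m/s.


1/V - 1/Vm = 1/6072 - 1/6850 = 1.87e-05
1/Vf - 1/Vm = 1/1500 - 1/6850 = 0.00052068
phi = 1.87e-05 / 0.00052068 = 0.0359

0.0359


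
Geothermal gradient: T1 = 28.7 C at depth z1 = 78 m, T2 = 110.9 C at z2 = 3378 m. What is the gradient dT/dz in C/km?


dT = 110.9 - 28.7 = 82.2 C
dz = 3378 - 78 = 3300 m
gradient = dT/dz * 1000 = 82.2/3300 * 1000 = 24.9091 C/km

24.9091


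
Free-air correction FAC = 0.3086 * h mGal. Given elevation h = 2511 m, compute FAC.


FAC = 0.3086 * h
= 0.3086 * 2511
= 774.8946 mGal

774.8946


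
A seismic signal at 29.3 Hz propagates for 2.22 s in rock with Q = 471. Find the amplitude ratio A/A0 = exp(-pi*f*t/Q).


pi*f*t/Q = pi*29.3*2.22/471 = 0.43386
A/A0 = exp(-0.43386) = 0.648003

0.648003


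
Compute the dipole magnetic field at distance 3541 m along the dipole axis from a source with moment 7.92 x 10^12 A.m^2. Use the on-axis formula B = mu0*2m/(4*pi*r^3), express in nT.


m = 7.92 x 10^12 = 7920000000000 A.m^2
2m = 15840000000000 A.m^2
r^3 = 3541^3 = 44399469421
B = (4pi*10^-7) * 15840000000000 / (4*pi * 44399469421) * 1e9
= 19905131.053145 / 557940187825.19 * 1e9
= 35676.102 nT

35676.102


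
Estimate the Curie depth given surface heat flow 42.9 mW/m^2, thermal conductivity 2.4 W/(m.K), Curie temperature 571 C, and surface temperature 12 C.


T_Curie - T_surf = 571 - 12 = 559 C
Convert q to W/m^2: 42.9 mW/m^2 = 0.0429 W/m^2
d = 559 * 2.4 / 0.0429 = 31272.73 m

31272.73


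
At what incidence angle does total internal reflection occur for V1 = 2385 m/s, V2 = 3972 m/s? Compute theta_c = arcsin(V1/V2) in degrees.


V1/V2 = 2385/3972 = 0.600453
theta_c = arcsin(0.600453) = 36.9024 degrees

36.9024


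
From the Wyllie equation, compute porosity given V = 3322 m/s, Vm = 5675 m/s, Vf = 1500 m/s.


1/V - 1/Vm = 1/3322 - 1/5675 = 0.00012481
1/Vf - 1/Vm = 1/1500 - 1/5675 = 0.00049046
phi = 0.00012481 / 0.00049046 = 0.2545

0.2545


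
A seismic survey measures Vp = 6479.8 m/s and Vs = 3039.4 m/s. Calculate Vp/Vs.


Vp/Vs = 6479.8 / 3039.4
= 2.1319

2.1319


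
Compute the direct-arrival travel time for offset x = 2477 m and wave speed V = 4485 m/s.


t = x / V
= 2477 / 4485
= 0.5523 s

0.5523


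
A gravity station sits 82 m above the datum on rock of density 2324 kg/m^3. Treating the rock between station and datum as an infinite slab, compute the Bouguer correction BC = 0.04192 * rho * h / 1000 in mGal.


BC = 0.04192 * rho * h / 1000
= 0.04192 * 2324 * 82 / 1000
= 7.9886 mGal

7.9886


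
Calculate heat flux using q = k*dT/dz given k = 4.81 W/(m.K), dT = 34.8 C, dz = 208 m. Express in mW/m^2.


q = k * dT / dz * 1000
= 4.81 * 34.8 / 208 * 1000
= 0.80475 * 1000
= 804.75 mW/m^2

804.75


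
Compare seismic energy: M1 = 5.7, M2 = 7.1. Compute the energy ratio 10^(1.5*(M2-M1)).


M2 - M1 = 7.1 - 5.7 = 1.4
1.5 * 1.4 = 2.1
ratio = 10^2.1 = 125.89

125.89


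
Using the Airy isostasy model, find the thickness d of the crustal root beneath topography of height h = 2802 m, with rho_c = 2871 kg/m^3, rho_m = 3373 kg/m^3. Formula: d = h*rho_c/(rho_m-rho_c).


rho_m - rho_c = 3373 - 2871 = 502
d = 2802 * 2871 / 502
= 8044542 / 502
= 16024.98 m

16024.98


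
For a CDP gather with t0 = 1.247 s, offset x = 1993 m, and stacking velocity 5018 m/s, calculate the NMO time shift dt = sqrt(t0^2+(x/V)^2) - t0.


x/Vnmo = 1993/5018 = 0.39717
(x/Vnmo)^2 = 0.157744
t0^2 = 1.555009
sqrt(1.555009 + 0.157744) = 1.308722
dt = 1.308722 - 1.247 = 0.061722

0.061722


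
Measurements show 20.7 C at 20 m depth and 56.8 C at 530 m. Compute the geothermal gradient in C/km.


dT = 56.8 - 20.7 = 36.1 C
dz = 530 - 20 = 510 m
gradient = dT/dz * 1000 = 36.1/510 * 1000 = 70.7843 C/km

70.7843


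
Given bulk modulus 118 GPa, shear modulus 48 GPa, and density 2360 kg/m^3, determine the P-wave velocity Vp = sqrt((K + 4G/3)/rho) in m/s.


First compute the effective modulus:
K + 4G/3 = 118e9 + 4*48e9/3 = 182000000000.0 Pa
Then divide by density:
182000000000.0 / 2360 = 77118644.0678 Pa/(kg/m^3)
Take the square root:
Vp = sqrt(77118644.0678) = 8781.72 m/s

8781.72


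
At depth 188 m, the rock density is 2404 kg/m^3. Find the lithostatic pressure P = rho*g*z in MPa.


P = rho * g * z / 1e6
= 2404 * 9.81 * 188 / 1e6
= 4433649.12 / 1e6
= 4.4336 MPa

4.4336


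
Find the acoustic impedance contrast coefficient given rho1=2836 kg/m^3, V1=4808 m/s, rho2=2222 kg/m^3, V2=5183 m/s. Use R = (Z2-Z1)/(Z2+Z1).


Z1 = 2836 * 4808 = 13635488
Z2 = 2222 * 5183 = 11516626
R = (11516626 - 13635488) / (11516626 + 13635488) = -2118862 / 25152114 = -0.0842

-0.0842


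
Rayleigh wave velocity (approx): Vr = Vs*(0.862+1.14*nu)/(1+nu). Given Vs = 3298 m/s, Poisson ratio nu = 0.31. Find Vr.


Numerator factor = 0.862 + 1.14*0.31 = 1.2154
Denominator = 1 + 0.31 = 1.31
Vr = 3298 * 1.2154 / 1.31 = 3059.84 m/s

3059.84


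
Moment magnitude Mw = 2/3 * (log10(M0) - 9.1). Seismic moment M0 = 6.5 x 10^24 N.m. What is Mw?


log10(M0) = log10(6.5 x 10^24) = 24.8129
Mw = 2/3 * (24.8129 - 9.1)
= 2/3 * 15.7129
= 10.48

10.48


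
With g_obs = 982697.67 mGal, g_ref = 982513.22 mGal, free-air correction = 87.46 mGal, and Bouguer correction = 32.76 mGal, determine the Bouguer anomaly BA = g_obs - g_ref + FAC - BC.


BA = g_obs - g_ref + FAC - BC
= 982697.67 - 982513.22 + 87.46 - 32.76
= 239.15 mGal

239.15


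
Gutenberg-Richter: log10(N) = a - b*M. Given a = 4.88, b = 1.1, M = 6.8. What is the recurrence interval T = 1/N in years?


log10(N) = 4.88 - 1.1*6.8 = -2.6
N = 10^-2.6 = 0.002512
T = 1/N = 1/0.002512 = 398.1072 years

398.1072


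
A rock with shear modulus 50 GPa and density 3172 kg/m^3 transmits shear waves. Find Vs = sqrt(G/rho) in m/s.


Convert G to Pa: G = 50e9 Pa
Compute G/rho = 50e9 / 3172 = 15762925.599
Vs = sqrt(15762925.599) = 3970.26 m/s

3970.26


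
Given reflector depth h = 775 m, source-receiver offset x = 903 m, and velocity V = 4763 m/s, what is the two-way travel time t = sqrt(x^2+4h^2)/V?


x^2 + 4h^2 = 903^2 + 4*775^2 = 815409 + 2402500 = 3217909
sqrt(3217909) = 1793.8531
t = 1793.8531 / 4763 = 0.3766 s

0.3766


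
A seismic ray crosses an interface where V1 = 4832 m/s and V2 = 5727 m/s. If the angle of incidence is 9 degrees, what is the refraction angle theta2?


sin(theta1) = sin(9 deg) = 0.156434
sin(theta2) = V2/V1 * sin(theta1) = 5727/4832 * 0.156434 = 0.18541
theta2 = arcsin(0.18541) = 10.685 degrees

10.685


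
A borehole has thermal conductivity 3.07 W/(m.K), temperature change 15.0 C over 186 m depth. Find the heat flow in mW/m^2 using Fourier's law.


q = k * dT / dz * 1000
= 3.07 * 15.0 / 186 * 1000
= 0.247581 * 1000
= 247.5806 mW/m^2

247.5806


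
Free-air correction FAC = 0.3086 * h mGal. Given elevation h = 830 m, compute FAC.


FAC = 0.3086 * h
= 0.3086 * 830
= 256.138 mGal

256.138


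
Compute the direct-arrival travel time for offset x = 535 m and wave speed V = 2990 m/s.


t = x / V
= 535 / 2990
= 0.1789 s

0.1789


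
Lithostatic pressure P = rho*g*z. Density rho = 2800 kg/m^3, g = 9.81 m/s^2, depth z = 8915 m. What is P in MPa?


P = rho * g * z / 1e6
= 2800 * 9.81 * 8915 / 1e6
= 244877220.0 / 1e6
= 244.8772 MPa

244.8772


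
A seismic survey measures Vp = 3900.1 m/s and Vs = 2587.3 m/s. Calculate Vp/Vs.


Vp/Vs = 3900.1 / 2587.3
= 1.5074

1.5074


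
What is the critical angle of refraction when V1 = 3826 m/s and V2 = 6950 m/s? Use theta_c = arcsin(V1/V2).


V1/V2 = 3826/6950 = 0.550504
theta_c = arcsin(0.550504) = 33.4016 degrees

33.4016


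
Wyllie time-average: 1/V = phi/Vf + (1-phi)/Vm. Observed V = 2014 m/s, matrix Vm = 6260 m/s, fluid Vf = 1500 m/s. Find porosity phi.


1/V - 1/Vm = 1/2014 - 1/6260 = 0.00033678
1/Vf - 1/Vm = 1/1500 - 1/6260 = 0.00050692
phi = 0.00033678 / 0.00050692 = 0.6644

0.6644


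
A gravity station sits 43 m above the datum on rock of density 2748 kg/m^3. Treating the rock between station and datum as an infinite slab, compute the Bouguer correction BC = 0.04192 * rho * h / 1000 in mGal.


BC = 0.04192 * rho * h / 1000
= 0.04192 * 2748 * 43 / 1000
= 4.9534 mGal

4.9534


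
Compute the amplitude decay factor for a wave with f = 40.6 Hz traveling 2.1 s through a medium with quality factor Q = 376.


pi*f*t/Q = pi*40.6*2.1/376 = 0.712373
A/A0 = exp(-0.712373) = 0.490479

0.490479


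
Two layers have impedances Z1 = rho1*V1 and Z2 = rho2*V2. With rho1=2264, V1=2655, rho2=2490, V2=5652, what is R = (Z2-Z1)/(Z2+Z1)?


Z1 = 2264 * 2655 = 6010920
Z2 = 2490 * 5652 = 14073480
R = (14073480 - 6010920) / (14073480 + 6010920) = 8062560 / 20084400 = 0.4014

0.4014


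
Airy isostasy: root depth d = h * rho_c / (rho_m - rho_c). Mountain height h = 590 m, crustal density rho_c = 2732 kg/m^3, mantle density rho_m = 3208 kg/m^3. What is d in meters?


rho_m - rho_c = 3208 - 2732 = 476
d = 590 * 2732 / 476
= 1611880 / 476
= 3386.3 m

3386.3


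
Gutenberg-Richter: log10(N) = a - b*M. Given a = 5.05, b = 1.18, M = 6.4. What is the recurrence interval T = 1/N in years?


log10(N) = 5.05 - 1.18*6.4 = -2.502
N = 10^-2.502 = 0.003148
T = 1/N = 1/0.003148 = 317.6874 years

317.6874


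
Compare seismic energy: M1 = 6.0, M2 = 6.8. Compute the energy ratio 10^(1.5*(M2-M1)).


M2 - M1 = 6.8 - 6.0 = 0.8
1.5 * 0.8 = 1.2
ratio = 10^1.2 = 15.85

15.85


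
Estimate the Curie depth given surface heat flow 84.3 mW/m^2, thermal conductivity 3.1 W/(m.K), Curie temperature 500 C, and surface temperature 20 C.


T_Curie - T_surf = 500 - 20 = 480 C
Convert q to W/m^2: 84.3 mW/m^2 = 0.0843 W/m^2
d = 480 * 3.1 / 0.0843 = 17651.25 m

17651.25


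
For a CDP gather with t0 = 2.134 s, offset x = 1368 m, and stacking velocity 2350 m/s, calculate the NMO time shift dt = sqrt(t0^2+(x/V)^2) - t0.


x/Vnmo = 1368/2350 = 0.582128
(x/Vnmo)^2 = 0.338873
t0^2 = 4.553956
sqrt(4.553956 + 0.338873) = 2.211974
dt = 2.211974 - 2.134 = 0.077974

0.077974


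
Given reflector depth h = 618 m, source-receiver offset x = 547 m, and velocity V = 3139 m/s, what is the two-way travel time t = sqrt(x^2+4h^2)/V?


x^2 + 4h^2 = 547^2 + 4*618^2 = 299209 + 1527696 = 1826905
sqrt(1826905) = 1351.6305
t = 1351.6305 / 3139 = 0.4306 s

0.4306


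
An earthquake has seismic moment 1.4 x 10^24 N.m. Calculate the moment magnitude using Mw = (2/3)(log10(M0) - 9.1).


log10(M0) = log10(1.4 x 10^24) = 24.1461
Mw = 2/3 * (24.1461 - 9.1)
= 2/3 * 15.0461
= 10.03

10.03


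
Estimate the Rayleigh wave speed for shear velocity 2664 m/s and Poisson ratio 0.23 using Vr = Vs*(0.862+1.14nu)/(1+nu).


Numerator factor = 0.862 + 1.14*0.23 = 1.1242
Denominator = 1 + 0.23 = 1.23
Vr = 2664 * 1.1242 / 1.23 = 2434.85 m/s

2434.85


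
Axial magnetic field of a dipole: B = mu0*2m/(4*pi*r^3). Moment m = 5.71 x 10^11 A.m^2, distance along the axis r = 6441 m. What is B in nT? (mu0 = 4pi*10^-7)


m = 5.71 x 10^11 = 571000000000 A.m^2
2m = 1142000000000 A.m^2
r^3 = 6441^3 = 267214424121
B = (4pi*10^-7) * 1142000000000 / (4*pi * 267214424121) * 1e9
= 1435079.52416 / 3357915487007.04 * 1e9
= 427.3721 nT

427.3721


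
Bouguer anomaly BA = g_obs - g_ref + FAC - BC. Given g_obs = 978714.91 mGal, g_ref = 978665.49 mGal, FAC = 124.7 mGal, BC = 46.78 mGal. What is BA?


BA = g_obs - g_ref + FAC - BC
= 978714.91 - 978665.49 + 124.7 - 46.78
= 127.34 mGal

127.34


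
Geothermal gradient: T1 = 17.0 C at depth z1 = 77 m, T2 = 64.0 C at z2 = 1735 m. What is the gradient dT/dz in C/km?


dT = 64.0 - 17.0 = 47.0 C
dz = 1735 - 77 = 1658 m
gradient = dT/dz * 1000 = 47.0/1658 * 1000 = 28.3474 C/km

28.3474


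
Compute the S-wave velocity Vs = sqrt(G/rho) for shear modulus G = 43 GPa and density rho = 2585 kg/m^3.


Convert G to Pa: G = 43e9 Pa
Compute G/rho = 43e9 / 2585 = 16634429.4004
Vs = sqrt(16634429.4004) = 4078.53 m/s

4078.53


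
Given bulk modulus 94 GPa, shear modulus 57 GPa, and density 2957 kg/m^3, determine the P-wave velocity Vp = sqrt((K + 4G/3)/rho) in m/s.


First compute the effective modulus:
K + 4G/3 = 94e9 + 4*57e9/3 = 170000000000.0 Pa
Then divide by density:
170000000000.0 / 2957 = 57490700.0338 Pa/(kg/m^3)
Take the square root:
Vp = sqrt(57490700.0338) = 7582.26 m/s

7582.26


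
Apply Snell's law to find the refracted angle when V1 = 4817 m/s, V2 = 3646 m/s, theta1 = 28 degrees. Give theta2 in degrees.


sin(theta1) = sin(28 deg) = 0.469472
sin(theta2) = V2/V1 * sin(theta1) = 3646/4817 * 0.469472 = 0.355344
theta2 = arcsin(0.355344) = 20.8145 degrees

20.8145


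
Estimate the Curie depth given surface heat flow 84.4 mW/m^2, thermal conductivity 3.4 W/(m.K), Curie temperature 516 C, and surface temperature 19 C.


T_Curie - T_surf = 516 - 19 = 497 C
Convert q to W/m^2: 84.4 mW/m^2 = 0.0844 W/m^2
d = 497 * 3.4 / 0.0844 = 20021.33 m

20021.33


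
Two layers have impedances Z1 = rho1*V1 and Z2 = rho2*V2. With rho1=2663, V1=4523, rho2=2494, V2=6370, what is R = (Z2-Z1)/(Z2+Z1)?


Z1 = 2663 * 4523 = 12044749
Z2 = 2494 * 6370 = 15886780
R = (15886780 - 12044749) / (15886780 + 12044749) = 3842031 / 27931529 = 0.1376

0.1376


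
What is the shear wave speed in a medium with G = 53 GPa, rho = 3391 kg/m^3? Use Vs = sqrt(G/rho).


Convert G to Pa: G = 53e9 Pa
Compute G/rho = 53e9 / 3391 = 15629607.7853
Vs = sqrt(15629607.7853) = 3953.43 m/s

3953.43


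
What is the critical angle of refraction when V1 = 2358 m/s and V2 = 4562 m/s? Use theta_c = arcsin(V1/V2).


V1/V2 = 2358/4562 = 0.516879
theta_c = arcsin(0.516879) = 31.1231 degrees

31.1231


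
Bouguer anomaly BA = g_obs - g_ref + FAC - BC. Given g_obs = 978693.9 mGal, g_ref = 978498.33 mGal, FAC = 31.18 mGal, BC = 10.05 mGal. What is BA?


BA = g_obs - g_ref + FAC - BC
= 978693.9 - 978498.33 + 31.18 - 10.05
= 216.7 mGal

216.7


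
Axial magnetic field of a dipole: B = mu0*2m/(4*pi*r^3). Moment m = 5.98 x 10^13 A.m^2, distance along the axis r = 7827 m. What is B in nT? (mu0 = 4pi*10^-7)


m = 5.98 x 10^13 = 59800000000000 A.m^2
2m = 119600000000000 A.m^2
r^3 = 7827^3 = 479497118283
B = (4pi*10^-7) * 119600000000000 / (4*pi * 479497118283) * 1e9
= 150293792.547736 / 6025538496861.4 * 1e9
= 24942.7985 nT

24942.7985


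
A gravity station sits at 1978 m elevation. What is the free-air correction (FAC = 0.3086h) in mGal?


FAC = 0.3086 * h
= 0.3086 * 1978
= 610.4108 mGal

610.4108


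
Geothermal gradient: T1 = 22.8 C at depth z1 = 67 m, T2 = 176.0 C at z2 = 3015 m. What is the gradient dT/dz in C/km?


dT = 176.0 - 22.8 = 153.2 C
dz = 3015 - 67 = 2948 m
gradient = dT/dz * 1000 = 153.2/2948 * 1000 = 51.9674 C/km

51.9674


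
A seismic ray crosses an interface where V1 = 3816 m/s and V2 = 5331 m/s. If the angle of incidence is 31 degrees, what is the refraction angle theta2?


sin(theta1) = sin(31 deg) = 0.515038
sin(theta2) = V2/V1 * sin(theta1) = 5331/3816 * 0.515038 = 0.719515
theta2 = arcsin(0.719515) = 46.0144 degrees

46.0144


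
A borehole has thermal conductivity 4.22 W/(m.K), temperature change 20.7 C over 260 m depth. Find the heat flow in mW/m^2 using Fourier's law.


q = k * dT / dz * 1000
= 4.22 * 20.7 / 260 * 1000
= 0.335977 * 1000
= 335.9769 mW/m^2

335.9769


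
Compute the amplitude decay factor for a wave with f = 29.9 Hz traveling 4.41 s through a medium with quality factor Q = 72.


pi*f*t/Q = pi*29.9*4.41/72 = 5.753434
A/A0 = exp(-5.753434) = 0.003172

0.003172


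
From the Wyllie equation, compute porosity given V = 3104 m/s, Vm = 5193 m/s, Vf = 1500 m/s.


1/V - 1/Vm = 1/3104 - 1/5193 = 0.0001296
1/Vf - 1/Vm = 1/1500 - 1/5193 = 0.0004741
phi = 0.0001296 / 0.0004741 = 0.2734

0.2734
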